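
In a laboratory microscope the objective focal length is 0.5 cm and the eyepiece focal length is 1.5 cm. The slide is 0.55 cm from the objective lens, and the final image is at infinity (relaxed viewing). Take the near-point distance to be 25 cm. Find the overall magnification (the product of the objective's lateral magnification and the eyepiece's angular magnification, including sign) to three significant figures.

-167

Objective: 1/d_i = 1/f_obj - 1/d_o = 1/0.5 - 1/0.55 = 0.18182 cm^-1, so d_i = 5.500 cm.
m_obj = -d_i/d_o = -5.500/0.55 = -10.000.
Eyepiece angular magnification (image at infinity): M_eye = D/f_e = 25/1.5 = 16.667.
Overall M = m_obj x M_eye = (-10.000)(16.667) = -166.67.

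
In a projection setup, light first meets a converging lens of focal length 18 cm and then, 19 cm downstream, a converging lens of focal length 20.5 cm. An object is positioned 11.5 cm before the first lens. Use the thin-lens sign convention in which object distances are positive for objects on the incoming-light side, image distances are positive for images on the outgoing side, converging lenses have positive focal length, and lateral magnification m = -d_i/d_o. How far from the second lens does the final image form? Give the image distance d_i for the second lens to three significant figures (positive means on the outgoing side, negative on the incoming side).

Lens 1: 1/d_i1 = 1/f_1 - 1/d_o1 = 1/18 - 1/11.5 = -0.03140 cm^-1, so d_i1 = -31.846 cm.
With d_i1 < 0 the first image is virtual and lies on the object side; the object distance for lens 2 is d_o2 = 19 - (-31.846) = 50.846 cm.
Lens 2: 1/d_i2 = 1/f_2 - 1/d_o2 = 1/20.5 - 1/(50.846) = 0.02911 cm^-1, so d_i2 = 34.349 cm.

34.3 cm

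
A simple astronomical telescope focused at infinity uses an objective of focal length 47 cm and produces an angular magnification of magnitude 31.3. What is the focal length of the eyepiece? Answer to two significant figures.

1.5 cm

|M| = f_obj/f_eye, so f_eye = f_obj/|M| = 47/31.3 = 1.502 cm.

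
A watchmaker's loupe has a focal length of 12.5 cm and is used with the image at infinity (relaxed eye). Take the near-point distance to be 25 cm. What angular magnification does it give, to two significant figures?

2.0

M = D/f = 25/12.5 = 2.000.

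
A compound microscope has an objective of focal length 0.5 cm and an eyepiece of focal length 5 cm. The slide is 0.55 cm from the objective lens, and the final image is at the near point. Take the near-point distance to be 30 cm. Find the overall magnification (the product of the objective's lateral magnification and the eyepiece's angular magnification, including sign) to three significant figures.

-70.0

Objective: 1/d_i = 1/f_obj - 1/d_o = 1/0.5 - 1/0.55 = 0.18182 cm^-1, so d_i = 5.500 cm.
m_obj = -d_i/d_o = -5.500/0.55 = -10.000.
Eyepiece angular magnification (image at near point): M_eye = 1 + D/f_e = 1 + 30/5 = 7.000.
Overall M = m_obj x M_eye = (-10.000)(7.000) = -70.00.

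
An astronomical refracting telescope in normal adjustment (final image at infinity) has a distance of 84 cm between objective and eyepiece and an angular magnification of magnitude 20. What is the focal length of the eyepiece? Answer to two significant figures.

4.0 cm

In normal adjustment the tube length equals f_obj + f_eye and |M| = f_obj/f_eye.
So f_obj = 20 f_eye and 20 f_eye + f_eye = 84 cm, giving f_eye = 84/21 = 4.000 cm and f_obj = 80.000 cm.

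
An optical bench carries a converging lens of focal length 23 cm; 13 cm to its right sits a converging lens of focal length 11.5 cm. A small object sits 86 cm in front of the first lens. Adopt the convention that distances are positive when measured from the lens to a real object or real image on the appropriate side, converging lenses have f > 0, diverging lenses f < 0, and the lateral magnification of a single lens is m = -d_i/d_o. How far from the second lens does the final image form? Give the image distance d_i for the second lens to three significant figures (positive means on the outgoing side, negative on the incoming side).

First lens: d_i1 = 1/(1/23 - 1/86) = 31.397 cm.
Since 31.397 cm > 13 cm, the first image lies past the second lens and serves as a virtual object: d_o2 = L - d_i1 = -18.397 cm.
Second lens: d_i2 = 1/(1/11.5 - 1/(-18.397)) = 7.076 cm.

7.08 cm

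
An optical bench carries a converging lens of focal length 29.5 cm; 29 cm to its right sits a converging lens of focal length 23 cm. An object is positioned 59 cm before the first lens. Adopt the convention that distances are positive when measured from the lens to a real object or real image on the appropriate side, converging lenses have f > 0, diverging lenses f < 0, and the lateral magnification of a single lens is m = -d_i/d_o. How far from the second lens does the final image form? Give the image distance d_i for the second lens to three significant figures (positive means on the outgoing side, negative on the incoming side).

Lens 1: 1/d_i1 = 1/f_1 - 1/d_o1 = 1/29.5 - 1/59 = 0.01695 cm^-1, so d_i1 = 59.000 cm.
Since 59.000 cm > 29 cm, the first image lies past the second lens and serves as a virtual object: d_o2 = L - d_i1 = -30.000 cm.
Lens 2: 1/d_i2 = 1/f_2 - 1/d_o2 = 1/23 - 1/(-30.000) = 0.07681 cm^-1, so d_i2 = 13.019 cm.

13.0 cm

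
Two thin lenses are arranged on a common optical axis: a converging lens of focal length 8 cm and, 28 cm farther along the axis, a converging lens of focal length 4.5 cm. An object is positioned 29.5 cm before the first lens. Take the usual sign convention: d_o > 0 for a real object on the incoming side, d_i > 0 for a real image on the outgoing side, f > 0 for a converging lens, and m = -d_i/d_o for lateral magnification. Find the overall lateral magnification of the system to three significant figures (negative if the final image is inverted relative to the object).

0.134

Lens 1: 1/d_i1 = 1/f_1 - 1/d_o1 = 1/8 - 1/29.5 = 0.09110 cm^-1, so d_i1 = 10.977 cm.
m_1 = -(10.977)/29.5 = -0.3721.
The intermediate image is 10.977 cm to the right of lens 1, so d_o2 = L - d_i1 = 28 - 10.977 = 17.023 cm.
Lens 2: 1/d_i2 = 1/f_2 - 1/d_o2 = 1/4.5 - 1/(17.023) = 0.16348 cm^-1, so d_i2 = 6.117 cm.
m_2 = -(6.117)/(17.023) = -0.3593.
The system's lateral magnification is m_1 m_2 = (-0.3721)(-0.3593) = 0.1337.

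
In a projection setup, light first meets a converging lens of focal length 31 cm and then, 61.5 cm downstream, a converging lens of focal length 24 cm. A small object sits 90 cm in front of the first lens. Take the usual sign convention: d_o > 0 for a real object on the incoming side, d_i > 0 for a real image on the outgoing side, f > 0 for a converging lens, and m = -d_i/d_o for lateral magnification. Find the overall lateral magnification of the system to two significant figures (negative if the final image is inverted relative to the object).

-1.3

Lens 1: 1/d_i1 = 1/f_1 - 1/d_o1 = 1/31 - 1/90 = 0.02115 cm^-1, so d_i1 = 47.288 cm.
m_1 = -(47.288)/90 = -0.5254.
The intermediate image is 47.288 cm to the right of lens 1, so d_o2 = L - d_i1 = 61.5 - 47.288 = 14.212 cm.
Lens 2: 1/d_i2 = 1/f_2 - 1/d_o2 = 1/24 - 1/(14.212) = -0.02870 cm^-1, so d_i2 = -34.847 cm.
m_2 = -(-34.847)/(14.212) = 2.4519.
Total m = m_1 x m_2 = (-0.5254)(2.4519) = -1.2883.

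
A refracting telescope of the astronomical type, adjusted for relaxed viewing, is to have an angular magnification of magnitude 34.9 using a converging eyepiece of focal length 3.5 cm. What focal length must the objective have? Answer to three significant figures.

122 cm

|M| = f_obj/|f_eye|, so f_obj = |M| x |f_eye| = 34.9 x 3.5 = 122.150 cm.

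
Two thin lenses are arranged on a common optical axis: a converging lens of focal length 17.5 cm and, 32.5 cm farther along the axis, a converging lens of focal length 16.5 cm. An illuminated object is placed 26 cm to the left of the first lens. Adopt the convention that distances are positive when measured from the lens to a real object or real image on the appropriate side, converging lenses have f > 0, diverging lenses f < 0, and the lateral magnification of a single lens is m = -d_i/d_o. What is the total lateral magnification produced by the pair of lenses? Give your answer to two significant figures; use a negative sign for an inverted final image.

Applying the thin-lens equation to the first lens, 1/17.5 = 1/26 + 1/d_i1, which gives d_i1 = 53.529 cm.
Its lateral magnification is m_1 = -d_i1/d_o1 = -(53.529)/26 = -2.0588.
Since 53.529 cm > 32.5 cm, the first image lies past the second lens and serves as a virtual object: d_o2 = L - d_i1 = -21.029 cm.
Applying the thin-lens equation again with f_2 = 16.5 cm and d_o2 = -21.029 cm gives d_i2 = 9.246 cm.
m_2 = -(9.246)/(-21.029) = 0.4397.
Total m = m_1 x m_2 = (-2.0588)(0.4397) = -0.9052.

-0.91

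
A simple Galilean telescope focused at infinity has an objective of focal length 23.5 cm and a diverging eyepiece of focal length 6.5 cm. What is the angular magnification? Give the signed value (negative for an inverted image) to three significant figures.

3.62

M = -f_obj/f_eye = -23.5/(-6.5) = 3.615.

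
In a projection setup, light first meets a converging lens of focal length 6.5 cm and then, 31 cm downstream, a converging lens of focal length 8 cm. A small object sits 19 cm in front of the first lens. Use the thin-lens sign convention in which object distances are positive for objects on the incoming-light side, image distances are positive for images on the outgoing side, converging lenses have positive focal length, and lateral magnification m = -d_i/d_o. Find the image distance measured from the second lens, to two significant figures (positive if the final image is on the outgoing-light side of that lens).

Applying the thin-lens equation to the first lens, 1/6.5 = 1/19 + 1/d_i1, which gives d_i1 = 9.880 cm.
The intermediate image is 9.880 cm to the right of lens 1, so d_o2 = L - d_i1 = 31 - 9.880 = 21.120 cm.
Applying the thin-lens equation again with f_2 = 8 cm and d_o2 = 21.120 cm gives d_i2 = 12.878 cm.

13 cm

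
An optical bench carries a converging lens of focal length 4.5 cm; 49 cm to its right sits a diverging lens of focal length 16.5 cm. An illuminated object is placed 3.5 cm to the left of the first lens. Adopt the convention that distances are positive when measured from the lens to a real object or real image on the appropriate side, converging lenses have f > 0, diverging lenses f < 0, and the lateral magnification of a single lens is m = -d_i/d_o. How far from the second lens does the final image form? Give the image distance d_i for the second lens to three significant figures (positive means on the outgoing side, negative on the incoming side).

Lens 1: 1/d_i1 = 1/f_1 - 1/d_o1 = 1/4.5 - 1/3.5 = -0.06349 cm^-1, so d_i1 = -15.750 cm.
With d_i1 < 0 the first image is virtual and lies on the object side; the object distance for lens 2 is d_o2 = 49 - (-15.750) = 64.750 cm.
Lens 2: 1/d_i2 = 1/f_2 - 1/d_o2 = 1/(-16.5) - 1/(64.750) = -0.07605 cm^-1, so d_i2 = -13.149 cm.

-13.1 cm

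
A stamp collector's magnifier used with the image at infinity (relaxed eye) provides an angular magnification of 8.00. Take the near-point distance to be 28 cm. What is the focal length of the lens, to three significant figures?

For the image at infinity, M = D/f.
f = D/M = 28/8.0 = 3.500 cm.

3.50 cm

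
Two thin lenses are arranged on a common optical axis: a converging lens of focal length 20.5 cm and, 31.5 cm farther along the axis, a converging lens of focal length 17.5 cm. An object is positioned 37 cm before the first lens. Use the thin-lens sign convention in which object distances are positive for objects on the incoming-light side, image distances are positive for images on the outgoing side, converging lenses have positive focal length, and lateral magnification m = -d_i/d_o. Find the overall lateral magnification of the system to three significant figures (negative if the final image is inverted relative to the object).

-0.680

First lens: d_i1 = 1/(1/20.5 - 1/37) = 45.970 cm.
m_1 = -(45.970)/37 = -1.2424.
This image would form 45.970 cm past lens 1, i.e. 14.470 cm beyond lens 2, so it is a virtual object for lens 2: d_o2 = 31.5 - 45.970 = -14.470 cm.
Second lens: d_i2 = 1/(1/17.5 - 1/(-14.470)) = 7.921 cm.
m_2 = -(7.921)/(-14.470) = 0.5474.
The system's lateral magnification is m_1 m_2 = (-1.2424)(0.5474) = -0.6801.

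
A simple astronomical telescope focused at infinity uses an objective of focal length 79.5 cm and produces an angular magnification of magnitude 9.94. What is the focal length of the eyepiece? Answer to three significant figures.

|M| = f_obj/f_eye, so f_eye = f_obj/|M| = 79.5/9.94 = 7.998 cm.

8.00 cm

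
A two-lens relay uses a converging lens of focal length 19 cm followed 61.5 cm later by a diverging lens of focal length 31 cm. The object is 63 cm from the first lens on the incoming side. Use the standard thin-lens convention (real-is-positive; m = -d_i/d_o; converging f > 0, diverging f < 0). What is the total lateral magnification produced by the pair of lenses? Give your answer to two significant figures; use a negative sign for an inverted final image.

-0.21

Applying the thin-lens equation to the first lens, 1/19 = 1/63 + 1/d_i1, which gives d_i1 = 27.205 cm.
Its lateral magnification is m_1 = -d_i1/d_o1 = -(27.205)/63 = -0.4318.
That image sits 34.295 cm in front of the second lens, so d_o2 = 34.295 cm.
Applying the thin-lens equation again with f_2 = -31 cm and d_o2 = 34.295 cm gives d_i2 = -16.282 cm.
m_2 = -(-16.282)/(34.295) = 0.4748.
Total m = m_1 x m_2 = (-0.4318)(0.4748) = -0.2050.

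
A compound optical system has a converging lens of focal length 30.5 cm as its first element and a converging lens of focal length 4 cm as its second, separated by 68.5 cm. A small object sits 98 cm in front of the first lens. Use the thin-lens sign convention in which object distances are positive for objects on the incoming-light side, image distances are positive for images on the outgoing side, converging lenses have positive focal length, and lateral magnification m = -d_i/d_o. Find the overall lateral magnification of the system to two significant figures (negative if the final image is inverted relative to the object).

First lens: d_i1 = 1/(1/30.5 - 1/98) = 44.281 cm.
m_1 = -(44.281)/98 = -0.4519.
The intermediate image is 44.281 cm to the right of lens 1, so d_o2 = L - d_i1 = 68.5 - 44.281 = 24.219 cm.
Second lens: d_i2 = 1/(1/4 - 1/(24.219)) = 4.791 cm.
m_2 = -(4.791)/(24.219) = -0.1978.
Total m = m_1 x m_2 = (-0.4519)(-0.1978) = 0.0894.

0.089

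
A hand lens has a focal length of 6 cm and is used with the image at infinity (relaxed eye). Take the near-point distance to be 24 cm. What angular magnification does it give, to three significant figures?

4.00

M = D/f = 24/6 = 4.000.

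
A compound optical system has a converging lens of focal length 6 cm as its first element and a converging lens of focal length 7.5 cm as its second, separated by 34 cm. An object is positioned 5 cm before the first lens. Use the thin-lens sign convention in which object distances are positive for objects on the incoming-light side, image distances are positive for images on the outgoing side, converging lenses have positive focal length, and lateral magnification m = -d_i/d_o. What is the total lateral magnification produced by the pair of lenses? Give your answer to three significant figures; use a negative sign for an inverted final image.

Lens 1: 1/d_i1 = 1/f_1 - 1/d_o1 = 1/6 - 1/5 = -0.03333 cm^-1, so d_i1 = -30.000 cm.
m_1 = -(-30.000)/5 = 6.0000.
With d_i1 < 0 the first image is virtual and lies on the object side; the object distance for lens 2 is d_o2 = 34 - (-30.000) = 64.000 cm.
Lens 2: 1/d_i2 = 1/f_2 - 1/d_o2 = 1/7.5 - 1/(64.000) = 0.11771 cm^-1, so d_i2 = 8.496 cm.
m_2 = -(8.496)/(64.000) = -0.1327.
Overall magnification: m = m_1 m_2 = -0.7965.

-0.796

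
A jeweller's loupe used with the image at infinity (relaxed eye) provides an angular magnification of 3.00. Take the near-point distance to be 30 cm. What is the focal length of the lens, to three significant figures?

10.0 cm

For the image at infinity, M = D/f.
f = D/M = 30/3.0 = 10.000 cm.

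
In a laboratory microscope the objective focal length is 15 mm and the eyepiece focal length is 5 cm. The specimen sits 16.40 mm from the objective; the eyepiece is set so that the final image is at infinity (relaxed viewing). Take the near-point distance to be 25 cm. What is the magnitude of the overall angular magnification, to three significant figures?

Convert to cm: f_obj = 15 mm = 1.5 cm; d_o = 16.40 mm = 1.64 cm.
Objective: 1/d_i = 1/f_obj - 1/d_o = 1/1.5 - 1/1.64 = 0.05691 cm^-1, so d_i = 17.571 cm.
m_obj = -d_i/d_o = -17.571/1.64 = -10.714.
Eyepiece angular magnification (image at infinity): M_eye = D/f_e = 25/5 = 5.000.
Overall M = m_obj x M_eye = (-10.714)(5.000) = -53.57.
|M| = 53.57.

53.6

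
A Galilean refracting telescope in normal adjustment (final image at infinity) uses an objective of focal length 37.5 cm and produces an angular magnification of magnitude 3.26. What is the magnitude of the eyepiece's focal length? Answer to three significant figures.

|M| = f_obj/|f_eye|, so |f_eye| = f_obj/|M| = 37.5/3.26 = 11.503 cm.
(The eyepiece is diverging, so its signed focal length is -11.503 cm.)

11.5 cm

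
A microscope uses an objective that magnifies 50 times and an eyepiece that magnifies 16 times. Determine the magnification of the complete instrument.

The overall magnification of a compound microscope is the product of the objective and eyepiece magnifications:
M = M_obj x M_eye = 50 x 16 = 800.

800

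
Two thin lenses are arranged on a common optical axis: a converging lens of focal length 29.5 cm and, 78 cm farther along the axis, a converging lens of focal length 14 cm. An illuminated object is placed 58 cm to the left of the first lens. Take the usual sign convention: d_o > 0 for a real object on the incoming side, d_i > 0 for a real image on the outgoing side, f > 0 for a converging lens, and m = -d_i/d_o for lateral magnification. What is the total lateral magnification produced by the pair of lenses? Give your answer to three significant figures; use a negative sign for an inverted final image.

Applying the thin-lens equation to the first lens, 1/29.5 = 1/58 + 1/d_i1, which gives d_i1 = 60.035 cm.
Its lateral magnification is m_1 = -d_i1/d_o1 = -(60.035)/58 = -1.0351.
Object distance for lens 2: d_o2 = 78 - 60.035 = 17.965 cm.
Applying the thin-lens equation again with f_2 = 14 cm and d_o2 = 17.965 cm gives d_i2 = 63.434 cm.
m_2 = -(63.434)/(17.965) = -3.5310.
Total m = m_1 x m_2 = (-1.0351)(-3.5310) = 3.6549.

3.65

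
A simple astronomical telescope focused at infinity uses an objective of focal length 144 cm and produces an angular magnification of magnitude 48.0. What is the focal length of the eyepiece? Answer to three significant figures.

|M| = f_obj/f_eye, so f_eye = f_obj/|M| = 144/48.0 = 3.000 cm.

3.00 cm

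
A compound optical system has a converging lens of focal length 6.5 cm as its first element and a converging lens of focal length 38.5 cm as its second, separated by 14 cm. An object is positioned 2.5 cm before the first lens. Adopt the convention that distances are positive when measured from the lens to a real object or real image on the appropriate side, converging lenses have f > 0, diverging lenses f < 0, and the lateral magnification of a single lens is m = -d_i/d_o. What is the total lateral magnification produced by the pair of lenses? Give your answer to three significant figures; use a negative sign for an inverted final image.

Applying the thin-lens equation to the first lens, 1/6.5 = 1/2.5 + 1/d_i1, which gives d_i1 = -4.062 cm.
Its lateral magnification is m_1 = -d_i1/d_o1 = -(-4.062)/2.5 = 1.6250.
With d_i1 < 0 the first image is virtual and lies on the object side; the object distance for lens 2 is d_o2 = 14 - (-4.062) = 18.062 cm.
Applying the thin-lens equation again with f_2 = 38.5 cm and d_o2 = 18.062 cm gives d_i2 = -34.026 cm.
m_2 = -(-34.026)/(18.062) = 1.8838.
Total m = m_1 x m_2 = (1.6250)(1.8838) = 3.0612.

3.06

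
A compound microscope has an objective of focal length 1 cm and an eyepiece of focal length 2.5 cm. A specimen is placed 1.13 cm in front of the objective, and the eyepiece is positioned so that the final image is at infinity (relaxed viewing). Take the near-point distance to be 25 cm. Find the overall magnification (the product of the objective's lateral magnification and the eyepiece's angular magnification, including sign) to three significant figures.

Objective: 1/d_i = 1/f_obj - 1/d_o = 1/1 - 1/1.13 = 0.11504 cm^-1, so d_i = 8.692 cm.
m_obj = -d_i/d_o = -8.692/1.13 = -7.692.
Eyepiece angular magnification (image at infinity): M_eye = D/f_e = 25/2.5 = 10.000.
Overall M = m_obj x M_eye = (-7.692)(10.000) = -76.92.

-76.9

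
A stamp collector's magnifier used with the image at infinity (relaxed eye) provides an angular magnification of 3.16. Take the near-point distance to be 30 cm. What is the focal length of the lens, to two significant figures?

9.5 cm

For the image at infinity, M = D/f.
f = D/M = 30/3.16 = 9.494 cm.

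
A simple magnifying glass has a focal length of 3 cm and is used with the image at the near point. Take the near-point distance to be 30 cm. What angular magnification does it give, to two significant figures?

11

M = 1 + D/f = 1 + 30/3 = 11.000.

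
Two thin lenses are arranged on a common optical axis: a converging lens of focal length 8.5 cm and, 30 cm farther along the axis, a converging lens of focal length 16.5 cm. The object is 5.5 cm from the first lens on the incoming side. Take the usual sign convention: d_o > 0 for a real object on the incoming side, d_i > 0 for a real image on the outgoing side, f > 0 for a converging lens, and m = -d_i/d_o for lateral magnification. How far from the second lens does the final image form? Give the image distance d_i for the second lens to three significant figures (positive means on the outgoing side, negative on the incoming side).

25.9 cm

First lens: d_i1 = 1/(1/8.5 - 1/5.5) = -15.583 cm.
The intermediate image is virtual, 15.583 cm to the left of lens 1, so d_o2 = L - d_i1 = 30 - (-15.583) = 45.583 cm.
Second lens: d_i2 = 1/(1/16.5 - 1/(45.583)) = 25.861 cm.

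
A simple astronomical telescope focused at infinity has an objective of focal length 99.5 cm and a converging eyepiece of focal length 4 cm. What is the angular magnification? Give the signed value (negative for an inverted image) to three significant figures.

-24.9

M = -f_obj/f_eye = -99.5/(4) = -24.875.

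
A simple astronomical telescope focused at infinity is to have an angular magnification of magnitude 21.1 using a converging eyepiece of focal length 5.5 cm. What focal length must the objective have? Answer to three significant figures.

116 cm

|M| = f_obj/|f_eye|, so f_obj = |M| x |f_eye| = 21.1 x 5.5 = 116.050 cm.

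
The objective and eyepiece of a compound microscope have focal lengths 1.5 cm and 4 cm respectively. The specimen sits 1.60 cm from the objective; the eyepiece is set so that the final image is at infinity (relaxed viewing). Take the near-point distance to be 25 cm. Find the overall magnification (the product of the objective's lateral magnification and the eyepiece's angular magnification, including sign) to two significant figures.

Objective: 1/d_i = 1/f_obj - 1/d_o = 1/1.5 - 1/1.60 = 0.04167 cm^-1, so d_i = 24.000 cm.
m_obj = -d_i/d_o = -24.000/1.60 = -15.000.
Eyepiece angular magnification (image at infinity): M_eye = D/f_e = 25/4 = 6.250.
Overall M = m_obj x M_eye = (-15.000)(6.250) = -93.75.

-94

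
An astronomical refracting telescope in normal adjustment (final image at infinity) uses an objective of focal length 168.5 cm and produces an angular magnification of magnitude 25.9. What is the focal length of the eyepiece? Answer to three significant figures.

|M| = f_obj/f_eye, so f_eye = f_obj/|M| = 168.5/25.9 = 6.506 cm.

6.51 cm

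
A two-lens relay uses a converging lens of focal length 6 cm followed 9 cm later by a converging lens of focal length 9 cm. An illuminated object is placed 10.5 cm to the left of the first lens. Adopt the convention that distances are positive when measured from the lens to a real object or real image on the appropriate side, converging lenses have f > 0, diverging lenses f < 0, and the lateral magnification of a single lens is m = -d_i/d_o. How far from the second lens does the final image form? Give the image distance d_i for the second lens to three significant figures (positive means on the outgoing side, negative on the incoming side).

Lens 1: 1/d_i1 = 1/f_1 - 1/d_o1 = 1/6 - 1/10.5 = 0.07143 cm^-1, so d_i1 = 14.000 cm.
This image would form 14.000 cm past lens 1, i.e. 5.000 cm beyond lens 2, so it is a virtual object for lens 2: d_o2 = 9 - 14.000 = -5.000 cm.
Lens 2: 1/d_i2 = 1/f_2 - 1/d_o2 = 1/9 - 1/(-5.000) = 0.31111 cm^-1, so d_i2 = 3.214 cm.

3.21 cm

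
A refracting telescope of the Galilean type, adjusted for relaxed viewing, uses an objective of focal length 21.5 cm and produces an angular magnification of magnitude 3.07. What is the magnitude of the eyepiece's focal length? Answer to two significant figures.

7.0 cm

|M| = f_obj/|f_eye|, so |f_eye| = f_obj/|M| = 21.5/3.07 = 7.003 cm.
(The eyepiece is diverging, so its signed focal length is -7.003 cm.)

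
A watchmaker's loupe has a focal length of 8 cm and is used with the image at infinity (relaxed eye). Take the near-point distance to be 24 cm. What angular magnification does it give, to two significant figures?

M = D/f = 24/8 = 3.000.

3.0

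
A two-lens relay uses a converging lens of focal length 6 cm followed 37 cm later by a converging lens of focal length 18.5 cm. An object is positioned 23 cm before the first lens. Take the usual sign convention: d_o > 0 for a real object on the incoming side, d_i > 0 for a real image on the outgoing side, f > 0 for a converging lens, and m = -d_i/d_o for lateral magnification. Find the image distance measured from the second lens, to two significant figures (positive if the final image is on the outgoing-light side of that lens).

Applying the thin-lens equation to the first lens, 1/6 = 1/23 + 1/d_i1, which gives d_i1 = 8.118 cm.
That image sits 28.882 cm in front of the second lens, so d_o2 = 28.882 cm.
Applying the thin-lens equation again with f_2 = 18.5 cm and d_o2 = 28.882 cm gives d_i2 = 51.465 cm.

51 cm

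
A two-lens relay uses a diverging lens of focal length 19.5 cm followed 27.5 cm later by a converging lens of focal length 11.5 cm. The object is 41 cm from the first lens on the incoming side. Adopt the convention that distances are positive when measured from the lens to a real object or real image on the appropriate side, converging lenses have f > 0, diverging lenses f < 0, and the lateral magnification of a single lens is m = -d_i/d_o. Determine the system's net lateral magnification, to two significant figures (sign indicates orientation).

Applying the thin-lens equation to the first lens, 1/(-19.5) = 1/41 + 1/d_i1, which gives d_i1 = -13.215 cm.
Its lateral magnification is m_1 = -d_i1/d_o1 = -(-13.215)/41 = 0.3223.
With d_i1 < 0 the first image is virtual and lies on the object side; the object distance for lens 2 is d_o2 = 27.5 - (-13.215) = 40.715 cm.
Applying the thin-lens equation again with f_2 = 11.5 cm and d_o2 = 40.715 cm gives d_i2 = 16.027 cm.
m_2 = -(16.027)/(40.715) = -0.3936.
Overall magnification: m = m_1 m_2 = -0.1269.

-0.13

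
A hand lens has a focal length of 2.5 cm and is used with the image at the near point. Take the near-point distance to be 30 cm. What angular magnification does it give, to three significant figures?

M = 1 + D/f = 1 + 30/2.5 = 13.000.

13.0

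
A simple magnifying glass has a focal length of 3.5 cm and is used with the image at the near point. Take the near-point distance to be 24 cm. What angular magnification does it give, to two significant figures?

M = 1 + D/f = 1 + 24/3.5 = 7.857.

7.9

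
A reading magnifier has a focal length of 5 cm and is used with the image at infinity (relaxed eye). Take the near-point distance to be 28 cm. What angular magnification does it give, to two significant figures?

5.6

M = D/f = 28/5 = 5.600.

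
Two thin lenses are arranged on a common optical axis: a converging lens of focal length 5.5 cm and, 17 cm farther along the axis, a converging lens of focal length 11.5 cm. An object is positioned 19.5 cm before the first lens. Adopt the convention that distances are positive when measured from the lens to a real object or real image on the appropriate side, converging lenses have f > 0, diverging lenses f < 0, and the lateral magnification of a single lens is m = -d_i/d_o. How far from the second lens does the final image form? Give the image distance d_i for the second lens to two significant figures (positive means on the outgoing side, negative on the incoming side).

-50 cm

Lens 1: 1/d_i1 = 1/f_1 - 1/d_o1 = 1/5.5 - 1/19.5 = 0.13054 cm^-1, so d_i1 = 7.661 cm.
The intermediate image is 7.661 cm to the right of lens 1, so d_o2 = L - d_i1 = 17 - 7.661 = 9.339 cm.
Lens 2: 1/d_i2 = 1/f_2 - 1/d_o2 = 1/11.5 - 1/(9.339) = -0.02012 cm^-1, so d_i2 = -49.707 cm.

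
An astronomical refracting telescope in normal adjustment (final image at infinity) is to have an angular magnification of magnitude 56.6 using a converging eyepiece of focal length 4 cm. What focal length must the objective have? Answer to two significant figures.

230 cm

|M| = f_obj/|f_eye|, so f_obj = |M| x |f_eye| = 56.6 x 4 = 226.400 cm.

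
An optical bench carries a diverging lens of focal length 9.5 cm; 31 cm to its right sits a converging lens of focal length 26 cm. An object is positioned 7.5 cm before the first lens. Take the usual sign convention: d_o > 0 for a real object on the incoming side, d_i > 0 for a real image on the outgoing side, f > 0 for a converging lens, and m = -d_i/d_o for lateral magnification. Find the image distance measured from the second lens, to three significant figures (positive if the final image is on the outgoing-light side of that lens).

99.5 cm

First lens: d_i1 = 1/(1/(-9.5) - 1/7.5) = -4.191 cm.
The intermediate image is virtual, 4.191 cm to the left of lens 1, so d_o2 = L - d_i1 = 31 - (-4.191) = 35.191 cm.
Second lens: d_i2 = 1/(1/26 - 1/(35.191)) = 99.549 cm.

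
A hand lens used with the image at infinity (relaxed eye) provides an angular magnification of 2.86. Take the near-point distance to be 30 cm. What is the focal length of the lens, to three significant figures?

For the image at infinity, M = D/f.
f = D/M = 30/2.86 = 10.490 cm.

10.5 cm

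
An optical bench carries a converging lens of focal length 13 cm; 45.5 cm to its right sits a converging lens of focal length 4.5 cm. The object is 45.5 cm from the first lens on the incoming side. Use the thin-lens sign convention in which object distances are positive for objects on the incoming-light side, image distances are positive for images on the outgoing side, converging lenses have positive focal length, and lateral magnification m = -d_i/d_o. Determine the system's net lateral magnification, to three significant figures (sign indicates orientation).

First lens: d_i1 = 1/(1/13 - 1/45.5) = 18.200 cm.
m_1 = -(18.200)/45.5 = -0.4000.
That image sits 27.300 cm in front of the second lens, so d_o2 = 27.300 cm.
Second lens: d_i2 = 1/(1/4.5 - 1/(27.300)) = 5.388 cm.
m_2 = -(5.388)/(27.300) = -0.1974.
The system's lateral magnification is m_1 m_2 = (-0.4000)(-0.1974) = 0.0789.

0.0789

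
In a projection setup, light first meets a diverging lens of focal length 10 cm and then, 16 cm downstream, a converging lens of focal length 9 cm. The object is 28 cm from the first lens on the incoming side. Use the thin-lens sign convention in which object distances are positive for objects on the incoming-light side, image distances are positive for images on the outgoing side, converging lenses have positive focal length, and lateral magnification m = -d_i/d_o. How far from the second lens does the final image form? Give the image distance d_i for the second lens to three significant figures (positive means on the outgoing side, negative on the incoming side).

14.6 cm

Lens 1: 1/d_i1 = 1/f_1 - 1/d_o1 = 1/(-10) - 1/28 = -0.13571 cm^-1, so d_i1 = -7.368 cm.
The intermediate image is virtual, 7.368 cm to the left of lens 1, so d_o2 = L - d_i1 = 16 - (-7.368) = 23.368 cm.
Lens 2: 1/d_i2 = 1/f_2 - 1/d_o2 = 1/9 - 1/(23.368) = 0.06832 cm^-1, so d_i2 = 14.637 cm.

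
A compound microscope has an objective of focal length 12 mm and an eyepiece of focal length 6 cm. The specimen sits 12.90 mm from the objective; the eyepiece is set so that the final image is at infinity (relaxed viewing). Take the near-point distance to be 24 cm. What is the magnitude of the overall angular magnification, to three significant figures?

53.3

Convert to cm: f_obj = 12 mm = 1.2 cm; d_o = 12.90 mm = 1.29 cm.
Objective: 1/d_i = 1/f_obj - 1/d_o = 1/1.2 - 1/1.29 = 0.05814 cm^-1, so d_i = 17.200 cm.
m_obj = -d_i/d_o = -17.200/1.29 = -13.333.
Eyepiece angular magnification (image at infinity): M_eye = D/f_e = 24/6 = 4.000.
Overall M = m_obj x M_eye = (-13.333)(4.000) = -53.33.
|M| = 53.33.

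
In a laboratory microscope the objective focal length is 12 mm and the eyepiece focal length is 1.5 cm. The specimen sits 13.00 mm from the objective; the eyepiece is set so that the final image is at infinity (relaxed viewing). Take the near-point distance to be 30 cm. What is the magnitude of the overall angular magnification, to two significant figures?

Convert to cm: f_obj = 12 mm = 1.2 cm; d_o = 13.00 mm = 1.30 cm.
Objective: 1/d_i = 1/f_obj - 1/d_o = 1/1.2 - 1/1.30 = 0.06410 cm^-1, so d_i = 15.600 cm.
m_obj = -d_i/d_o = -15.600/1.30 = -12.000.
Eyepiece angular magnification (image at infinity): M_eye = D/f_e = 30/1.5 = 20.000.
Overall M = m_obj x M_eye = (-12.000)(20.000) = -240.00.
|M| = 240.00.

240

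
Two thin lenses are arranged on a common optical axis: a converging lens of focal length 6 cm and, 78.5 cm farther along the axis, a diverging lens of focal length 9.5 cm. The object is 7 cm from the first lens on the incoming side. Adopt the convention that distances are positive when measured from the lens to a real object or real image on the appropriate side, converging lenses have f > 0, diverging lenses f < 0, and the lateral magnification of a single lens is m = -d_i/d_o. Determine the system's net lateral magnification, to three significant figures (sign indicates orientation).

-1.24

First lens: d_i1 = 1/(1/6 - 1/7) = 42.000 cm.
m_1 = -(42.000)/7 = -6.0000.
The intermediate image is 42.000 cm to the right of lens 1, so d_o2 = L - d_i1 = 78.5 - 42.000 = 36.500 cm.
Second lens: d_i2 = 1/(1/(-9.5) - 1/(36.500)) = -7.538 cm.
m_2 = -(-7.538)/(36.500) = 0.2065.
Overall magnification: m = m_1 m_2 = -1.2391.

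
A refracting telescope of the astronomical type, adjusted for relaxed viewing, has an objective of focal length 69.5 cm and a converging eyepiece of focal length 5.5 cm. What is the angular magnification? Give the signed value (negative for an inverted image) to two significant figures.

M = -f_obj/f_eye = -69.5/(5.5) = -12.636.

-13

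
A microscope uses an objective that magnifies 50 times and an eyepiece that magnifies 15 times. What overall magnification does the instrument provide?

The overall magnification of a compound microscope is the product of the objective and eyepiece magnifications:
M = M_obj x M_eye = 50 x 15 = 750.

750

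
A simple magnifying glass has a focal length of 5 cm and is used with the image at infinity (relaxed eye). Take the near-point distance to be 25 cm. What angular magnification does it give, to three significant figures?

M = D/f = 25/5 = 5.000.

5.00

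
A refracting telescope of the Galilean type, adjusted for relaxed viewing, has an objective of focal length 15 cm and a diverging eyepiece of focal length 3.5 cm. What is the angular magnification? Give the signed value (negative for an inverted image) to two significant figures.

4.3

M = -f_obj/f_eye = -15/(-3.5) = 4.286.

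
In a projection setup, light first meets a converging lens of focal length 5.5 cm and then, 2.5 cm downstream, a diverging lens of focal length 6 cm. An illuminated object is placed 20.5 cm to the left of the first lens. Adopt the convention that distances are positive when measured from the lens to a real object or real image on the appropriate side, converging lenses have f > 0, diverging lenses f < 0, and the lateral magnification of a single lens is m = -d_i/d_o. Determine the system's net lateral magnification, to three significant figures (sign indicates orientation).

First lens: d_i1 = 1/(1/5.5 - 1/20.5) = 7.517 cm.
m_1 = -(7.517)/20.5 = -0.3667.
Since 7.517 cm > 2.5 cm, the first image lies past the second lens and serves as a virtual object: d_o2 = L - d_i1 = -5.017 cm.
Second lens: d_i2 = 1/(1/(-6) - 1/(-5.017)) = 30.610 cm.
m_2 = -(30.610)/(-5.017) = 6.1017.
Overall magnification: m = m_1 m_2 = -2.2373.

-2.24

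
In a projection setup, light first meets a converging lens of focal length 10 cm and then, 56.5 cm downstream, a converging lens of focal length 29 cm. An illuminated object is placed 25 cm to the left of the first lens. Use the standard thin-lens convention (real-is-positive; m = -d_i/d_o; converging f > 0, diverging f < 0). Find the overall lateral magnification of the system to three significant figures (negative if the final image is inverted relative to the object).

1.78

Applying the thin-lens equation to the first lens, 1/10 = 1/25 + 1/d_i1, which gives d_i1 = 16.667 cm.
Its lateral magnification is m_1 = -d_i1/d_o1 = -(16.667)/25 = -0.6667.
That image sits 39.833 cm in front of the second lens, so d_o2 = 39.833 cm.
Applying the thin-lens equation again with f_2 = 29 cm and d_o2 = 39.833 cm gives d_i2 = 106.631 cm.
m_2 = -(106.631)/(39.833) = -2.6769.
Overall magnification: m = m_1 m_2 = 1.7846.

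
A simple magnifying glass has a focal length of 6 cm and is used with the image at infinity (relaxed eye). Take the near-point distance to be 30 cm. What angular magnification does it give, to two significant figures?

M = D/f = 30/6 = 5.000.

5.0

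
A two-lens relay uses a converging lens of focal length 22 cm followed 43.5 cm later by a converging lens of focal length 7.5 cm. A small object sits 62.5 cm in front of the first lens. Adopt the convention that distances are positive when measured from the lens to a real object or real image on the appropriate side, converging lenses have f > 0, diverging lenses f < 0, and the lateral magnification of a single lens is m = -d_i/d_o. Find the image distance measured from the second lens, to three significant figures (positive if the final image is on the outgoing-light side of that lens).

Lens 1: 1/d_i1 = 1/f_1 - 1/d_o1 = 1/22 - 1/62.5 = 0.02945 cm^-1, so d_i1 = 33.951 cm.
The intermediate image is 33.951 cm to the right of lens 1, so d_o2 = L - d_i1 = 43.5 - 33.951 = 9.549 cm.
Lens 2: 1/d_i2 = 1/f_2 - 1/d_o2 = 1/7.5 - 1/(9.549) = 0.02861 cm^-1, so d_i2 = 34.947 cm.

34.9 cm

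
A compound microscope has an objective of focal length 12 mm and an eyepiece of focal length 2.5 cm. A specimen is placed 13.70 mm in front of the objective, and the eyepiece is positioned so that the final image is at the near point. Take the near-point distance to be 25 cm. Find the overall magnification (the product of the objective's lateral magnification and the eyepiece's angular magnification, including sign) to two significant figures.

-78

Convert to cm: f_obj = 12 mm = 1.2 cm; d_o = 13.70 mm = 1.37 cm.
Objective: 1/d_i = 1/f_obj - 1/d_o = 1/1.2 - 1/1.37 = 0.10341 cm^-1, so d_i = 9.671 cm.
m_obj = -d_i/d_o = -9.671/1.37 = -7.059.
Eyepiece angular magnification (image at near point): M_eye = 1 + D/f_e = 1 + 25/2.5 = 11.000.
Overall M = m_obj x M_eye = (-7.059)(11.000) = -77.65.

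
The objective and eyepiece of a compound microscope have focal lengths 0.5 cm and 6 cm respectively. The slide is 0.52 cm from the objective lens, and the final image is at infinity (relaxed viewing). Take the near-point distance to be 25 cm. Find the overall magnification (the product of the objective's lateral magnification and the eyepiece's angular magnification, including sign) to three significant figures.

Objective: 1/d_i = 1/f_obj - 1/d_o = 1/0.5 - 1/0.52 = 0.07692 cm^-1, so d_i = 13.000 cm.
m_obj = -d_i/d_o = -13.000/0.52 = -25.000.
Eyepiece angular magnification (image at infinity): M_eye = D/f_e = 25/6 = 4.167.
Overall M = m_obj x M_eye = (-25.000)(4.167) = -104.17.

-104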